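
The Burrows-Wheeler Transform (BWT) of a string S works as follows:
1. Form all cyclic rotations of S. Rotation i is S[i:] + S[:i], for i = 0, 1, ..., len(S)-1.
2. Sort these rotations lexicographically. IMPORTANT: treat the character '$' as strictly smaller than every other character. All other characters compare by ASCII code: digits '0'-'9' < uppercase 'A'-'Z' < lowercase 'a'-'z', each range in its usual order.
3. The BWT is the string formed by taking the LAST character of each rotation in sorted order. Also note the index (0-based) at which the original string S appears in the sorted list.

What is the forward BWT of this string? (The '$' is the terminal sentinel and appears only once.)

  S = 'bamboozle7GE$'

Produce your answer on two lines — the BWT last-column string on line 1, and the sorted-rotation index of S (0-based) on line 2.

All 13 rotations (rotation i = S[i:]+S[:i]):
  rot[0] = bamboozle7GE$
  rot[1] = amboozle7GE$b
  rot[2] = mboozle7GE$ba
  rot[3] = boozle7GE$bam
  rot[4] = oozle7GE$bamb
  rot[5] = ozle7GE$bambo
  rot[6] = zle7GE$bamboo
  rot[7] = le7GE$bambooz
  rot[8] = e7GE$bamboozl
  rot[9] = 7GE$bamboozle
  rot[10] = GE$bamboozle7
  rot[11] = E$bamboozle7G
  rot[12] = $bamboozle7GE
Sorted (with $ < everything):
  sorted[0] = $bamboozle7GE  (last char: 'E')
  sorted[1] = 7GE$bamboozle  (last char: 'e')
  sorted[2] = E$bamboozle7G  (last char: 'G')
  sorted[3] = GE$bamboozle7  (last char: '7')
  sorted[4] = amboozle7GE$b  (last char: 'b')
  sorted[5] = bamboozle7GE$  (last char: '$')
  sorted[6] = boozle7GE$bam  (last char: 'm')
  sorted[7] = e7GE$bamboozl  (last char: 'l')
  sorted[8] = le7GE$bambooz  (last char: 'z')
  sorted[9] = mboozle7GE$ba  (last char: 'a')
  sorted[10] = oozle7GE$bamb  (last char: 'b')
  sorted[11] = ozle7GE$bambo  (last char: 'o')
  sorted[12] = zle7GE$bamboo  (last char: 'o')
Last column: EeG7b$mlzaboo
Original string S is at sorted index 5

Answer: EeG7b$mlzaboo
5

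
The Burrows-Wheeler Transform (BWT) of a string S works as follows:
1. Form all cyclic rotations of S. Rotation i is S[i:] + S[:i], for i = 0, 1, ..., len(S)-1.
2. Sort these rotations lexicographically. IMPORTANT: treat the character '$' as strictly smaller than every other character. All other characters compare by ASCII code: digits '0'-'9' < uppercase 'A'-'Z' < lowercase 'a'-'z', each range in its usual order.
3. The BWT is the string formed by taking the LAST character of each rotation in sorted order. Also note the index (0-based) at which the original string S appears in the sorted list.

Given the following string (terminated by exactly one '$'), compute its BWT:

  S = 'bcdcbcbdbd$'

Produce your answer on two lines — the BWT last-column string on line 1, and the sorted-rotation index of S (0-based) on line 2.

All 11 rotations (rotation i = S[i:]+S[:i]):
  rot[0] = bcdcbcbdbd$
  rot[1] = cdcbcbdbd$b
  rot[2] = dcbcbdbd$bc
  rot[3] = cbcbdbd$bcd
  rot[4] = bcbdbd$bcdc
  rot[5] = cbdbd$bcdcb
  rot[6] = bdbd$bcdcbc
  rot[7] = dbd$bcdcbcb
  rot[8] = bd$bcdcbcbd
  rot[9] = d$bcdcbcbdb
  rot[10] = $bcdcbcbdbd
Sorted (with $ < everything):
  sorted[0] = $bcdcbcbdbd  (last char: 'd')
  sorted[1] = bcbdbd$bcdc  (last char: 'c')
  sorted[2] = bcdcbcbdbd$  (last char: '$')
  sorted[3] = bd$bcdcbcbd  (last char: 'd')
  sorted[4] = bdbd$bcdcbc  (last char: 'c')
  sorted[5] = cbcbdbd$bcd  (last char: 'd')
  sorted[6] = cbdbd$bcdcb  (last char: 'b')
  sorted[7] = cdcbcbdbd$b  (last char: 'b')
  sorted[8] = d$bcdcbcbdb  (last char: 'b')
  sorted[9] = dbd$bcdcbcb  (last char: 'b')
  sorted[10] = dcbcbdbd$bc  (last char: 'c')
Last column: dc$dcdbbbbc
Original string S is at sorted index 2

Answer: dc$dcdbbbbc
2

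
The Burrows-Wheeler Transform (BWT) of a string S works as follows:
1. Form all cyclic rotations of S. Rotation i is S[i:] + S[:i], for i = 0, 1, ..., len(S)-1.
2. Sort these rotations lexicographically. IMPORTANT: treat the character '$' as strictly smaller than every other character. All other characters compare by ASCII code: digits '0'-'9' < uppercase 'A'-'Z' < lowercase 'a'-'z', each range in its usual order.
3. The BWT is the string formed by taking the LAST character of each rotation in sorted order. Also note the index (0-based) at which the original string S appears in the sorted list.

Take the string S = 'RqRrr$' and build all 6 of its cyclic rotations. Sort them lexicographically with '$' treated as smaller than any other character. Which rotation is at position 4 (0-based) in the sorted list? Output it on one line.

All 6 rotations (rotation i = S[i:]+S[:i]):
  rot[0] = RqRrr$
  rot[1] = qRrr$R
  rot[2] = Rrr$Rq
  rot[3] = rr$RqR
  rot[4] = r$RqRr
  rot[5] = $RqRrr
Sorted (with $ < everything):
  sorted[0] = $RqRrr
  sorted[1] = RqRrr$
  sorted[2] = Rrr$Rq
  sorted[3] = qRrr$R
  sorted[4] = r$RqRr
  sorted[5] = rr$RqR
sorted[4] = r$RqRr

Answer: r$RqRr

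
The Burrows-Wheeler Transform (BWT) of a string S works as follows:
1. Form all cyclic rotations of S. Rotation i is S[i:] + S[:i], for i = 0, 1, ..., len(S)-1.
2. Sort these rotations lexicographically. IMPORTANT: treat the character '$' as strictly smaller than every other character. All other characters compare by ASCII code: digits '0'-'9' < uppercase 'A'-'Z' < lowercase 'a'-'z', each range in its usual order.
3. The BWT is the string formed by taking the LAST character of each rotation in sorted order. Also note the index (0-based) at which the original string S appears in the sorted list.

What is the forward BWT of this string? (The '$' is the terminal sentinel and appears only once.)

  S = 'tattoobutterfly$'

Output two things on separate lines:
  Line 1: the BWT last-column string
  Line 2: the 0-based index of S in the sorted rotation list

All 16 rotations (rotation i = S[i:]+S[:i]):
  rot[0] = tattoobutterfly$
  rot[1] = attoobutterfly$t
  rot[2] = ttoobutterfly$ta
  rot[3] = toobutterfly$tat
  rot[4] = oobutterfly$tatt
  rot[5] = obutterfly$tatto
  rot[6] = butterfly$tattoo
  rot[7] = utterfly$tattoob
  rot[8] = tterfly$tattoobu
  rot[9] = terfly$tattoobut
  rot[10] = erfly$tattoobutt
  rot[11] = rfly$tattoobutte
  rot[12] = fly$tattoobutter
  rot[13] = ly$tattoobutterf
  rot[14] = y$tattoobutterfl
  rot[15] = $tattoobutterfly
Sorted (with $ < everything):
  sorted[0] = $tattoobutterfly  (last char: 'y')
  sorted[1] = attoobutterfly$t  (last char: 't')
  sorted[2] = butterfly$tattoo  (last char: 'o')
  sorted[3] = erfly$tattoobutt  (last char: 't')
  sorted[4] = fly$tattoobutter  (last char: 'r')
  sorted[5] = ly$tattoobutterf  (last char: 'f')
  sorted[6] = obutterfly$tatto  (last char: 'o')
  sorted[7] = oobutterfly$tatt  (last char: 't')
  sorted[8] = rfly$tattoobutte  (last char: 'e')
  sorted[9] = tattoobutterfly$  (last char: '$')
  sorted[10] = terfly$tattoobut  (last char: 't')
  sorted[11] = toobutterfly$tat  (last char: 't')
  sorted[12] = tterfly$tattoobu  (last char: 'u')
  sorted[13] = ttoobutterfly$ta  (last char: 'a')
  sorted[14] = utterfly$tattoob  (last char: 'b')
  sorted[15] = y$tattoobutterfl  (last char: 'l')
Last column: ytotrfote$ttuabl
Original string S is at sorted index 9

Answer: ytotrfote$ttuabl
9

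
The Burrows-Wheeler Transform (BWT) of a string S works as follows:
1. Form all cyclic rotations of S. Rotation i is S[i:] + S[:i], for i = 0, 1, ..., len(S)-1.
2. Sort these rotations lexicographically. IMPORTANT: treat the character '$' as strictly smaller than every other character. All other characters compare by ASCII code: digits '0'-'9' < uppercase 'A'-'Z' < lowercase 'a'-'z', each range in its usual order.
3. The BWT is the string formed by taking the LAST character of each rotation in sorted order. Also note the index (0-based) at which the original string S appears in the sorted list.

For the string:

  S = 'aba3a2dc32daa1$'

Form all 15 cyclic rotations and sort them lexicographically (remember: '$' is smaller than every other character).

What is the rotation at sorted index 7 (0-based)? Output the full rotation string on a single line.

Answer: a2dc32daa1$aba3

Derivation:
All 15 rotations (rotation i = S[i:]+S[:i]):
  rot[0] = aba3a2dc32daa1$
  rot[1] = ba3a2dc32daa1$a
  rot[2] = a3a2dc32daa1$ab
  rot[3] = 3a2dc32daa1$aba
  rot[4] = a2dc32daa1$aba3
  rot[5] = 2dc32daa1$aba3a
  rot[6] = dc32daa1$aba3a2
  rot[7] = c32daa1$aba3a2d
  rot[8] = 32daa1$aba3a2dc
  rot[9] = 2daa1$aba3a2dc3
  rot[10] = daa1$aba3a2dc32
  rot[11] = aa1$aba3a2dc32d
  rot[12] = a1$aba3a2dc32da
  rot[13] = 1$aba3a2dc32daa
  rot[14] = $aba3a2dc32daa1
Sorted (with $ < everything):
  sorted[0] = $aba3a2dc32daa1
  sorted[1] = 1$aba3a2dc32daa
  sorted[2] = 2daa1$aba3a2dc3
  sorted[3] = 2dc32daa1$aba3a
  sorted[4] = 32daa1$aba3a2dc
  sorted[5] = 3a2dc32daa1$aba
  sorted[6] = a1$aba3a2dc32da
  sorted[7] = a2dc32daa1$aba3
  sorted[8] = a3a2dc32daa1$ab
  sorted[9] = aa1$aba3a2dc32d
  sorted[10] = aba3a2dc32daa1$
  sorted[11] = ba3a2dc32daa1$a
  sorted[12] = c32daa1$aba3a2d
  sorted[13] = daa1$aba3a2dc32
  sorted[14] = dc32daa1$aba3a2
sorted[7] = a2dc32daa1$aba3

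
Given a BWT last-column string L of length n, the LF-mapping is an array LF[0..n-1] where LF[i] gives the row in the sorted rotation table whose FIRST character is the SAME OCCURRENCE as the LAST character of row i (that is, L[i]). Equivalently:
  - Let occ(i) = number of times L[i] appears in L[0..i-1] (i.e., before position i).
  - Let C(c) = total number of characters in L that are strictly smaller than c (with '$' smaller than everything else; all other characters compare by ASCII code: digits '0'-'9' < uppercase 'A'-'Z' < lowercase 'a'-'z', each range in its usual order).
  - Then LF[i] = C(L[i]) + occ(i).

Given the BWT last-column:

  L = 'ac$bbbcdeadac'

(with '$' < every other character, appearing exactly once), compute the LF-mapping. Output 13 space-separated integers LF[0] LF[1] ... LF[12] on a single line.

Char counts: '$':1, 'a':3, 'b':3, 'c':3, 'd':2, 'e':1
C (first-col start): C('$')=0, C('a')=1, C('b')=4, C('c')=7, C('d')=10, C('e')=12
L[0]='a': occ=0, LF[0]=C('a')+0=1+0=1
L[1]='c': occ=0, LF[1]=C('c')+0=7+0=7
L[2]='$': occ=0, LF[2]=C('$')+0=0+0=0
L[3]='b': occ=0, LF[3]=C('b')+0=4+0=4
L[4]='b': occ=1, LF[4]=C('b')+1=4+1=5
L[5]='b': occ=2, LF[5]=C('b')+2=4+2=6
L[6]='c': occ=1, LF[6]=C('c')+1=7+1=8
L[7]='d': occ=0, LF[7]=C('d')+0=10+0=10
L[8]='e': occ=0, LF[8]=C('e')+0=12+0=12
L[9]='a': occ=1, LF[9]=C('a')+1=1+1=2
L[10]='d': occ=1, LF[10]=C('d')+1=10+1=11
L[11]='a': occ=2, LF[11]=C('a')+2=1+2=3
L[12]='c': occ=2, LF[12]=C('c')+2=7+2=9

Answer: 1 7 0 4 5 6 8 10 12 2 11 3 9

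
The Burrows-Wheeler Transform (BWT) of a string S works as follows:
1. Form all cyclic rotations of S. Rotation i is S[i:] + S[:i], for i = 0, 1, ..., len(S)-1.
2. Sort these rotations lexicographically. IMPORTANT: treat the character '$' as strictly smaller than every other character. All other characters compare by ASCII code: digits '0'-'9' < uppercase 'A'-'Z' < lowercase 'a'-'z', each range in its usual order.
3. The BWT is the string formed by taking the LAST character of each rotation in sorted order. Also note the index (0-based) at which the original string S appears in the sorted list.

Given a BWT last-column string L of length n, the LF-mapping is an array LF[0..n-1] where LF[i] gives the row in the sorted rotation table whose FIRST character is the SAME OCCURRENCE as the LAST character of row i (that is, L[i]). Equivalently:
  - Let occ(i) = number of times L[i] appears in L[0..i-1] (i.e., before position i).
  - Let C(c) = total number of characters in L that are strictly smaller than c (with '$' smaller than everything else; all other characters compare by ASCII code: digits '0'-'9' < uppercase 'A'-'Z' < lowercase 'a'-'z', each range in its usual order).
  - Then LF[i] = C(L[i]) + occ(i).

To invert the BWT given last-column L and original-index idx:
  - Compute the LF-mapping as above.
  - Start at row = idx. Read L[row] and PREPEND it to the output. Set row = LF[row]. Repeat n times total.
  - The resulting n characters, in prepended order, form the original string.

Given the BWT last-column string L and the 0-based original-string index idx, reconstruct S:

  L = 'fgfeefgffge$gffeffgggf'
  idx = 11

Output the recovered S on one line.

Answer: ffggggfgfeegeeffgffff$

Derivation:
LF mapping: 5 15 6 1 2 7 16 8 9 17 3 0 18 10 11 4 12 13 19 20 21 14
Walk LF starting at row 11, prepending L[row]:
  step 1: row=11, L[11]='$', prepend. Next row=LF[11]=0
  step 2: row=0, L[0]='f', prepend. Next row=LF[0]=5
  step 3: row=5, L[5]='f', prepend. Next row=LF[5]=7
  step 4: row=7, L[7]='f', prepend. Next row=LF[7]=8
  step 5: row=8, L[8]='f', prepend. Next row=LF[8]=9
  step 6: row=9, L[9]='g', prepend. Next row=LF[9]=17
  step 7: row=17, L[17]='f', prepend. Next row=LF[17]=13
  step 8: row=13, L[13]='f', prepend. Next row=LF[13]=10
  step 9: row=10, L[10]='e', prepend. Next row=LF[10]=3
  step 10: row=3, L[3]='e', prepend. Next row=LF[3]=1
  step 11: row=1, L[1]='g', prepend. Next row=LF[1]=15
  step 12: row=15, L[15]='e', prepend. Next row=LF[15]=4
  step 13: row=4, L[4]='e', prepend. Next row=LF[4]=2
  step 14: row=2, L[2]='f', prepend. Next row=LF[2]=6
  step 15: row=6, L[6]='g', prepend. Next row=LF[6]=16
  step 16: row=16, L[16]='f', prepend. Next row=LF[16]=12
  step 17: row=12, L[12]='g', prepend. Next row=LF[12]=18
  step 18: row=18, L[18]='g', prepend. Next row=LF[18]=19
  step 19: row=19, L[19]='g', prepend. Next row=LF[19]=20
  step 20: row=20, L[20]='g', prepend. Next row=LF[20]=21
  step 21: row=21, L[21]='f', prepend. Next row=LF[21]=14
  step 22: row=14, L[14]='f', prepend. Next row=LF[14]=11
Reversed output: ffggggfgfeegeeffgffff$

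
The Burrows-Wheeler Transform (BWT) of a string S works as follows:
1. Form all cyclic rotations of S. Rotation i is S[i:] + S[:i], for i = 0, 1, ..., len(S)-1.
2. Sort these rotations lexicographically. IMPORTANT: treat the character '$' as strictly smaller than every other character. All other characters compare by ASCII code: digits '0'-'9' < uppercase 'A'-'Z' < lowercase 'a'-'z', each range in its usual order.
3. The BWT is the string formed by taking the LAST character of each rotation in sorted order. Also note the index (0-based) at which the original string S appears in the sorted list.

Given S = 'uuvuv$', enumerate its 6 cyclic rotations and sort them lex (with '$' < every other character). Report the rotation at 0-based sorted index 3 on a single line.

All 6 rotations (rotation i = S[i:]+S[:i]):
  rot[0] = uuvuv$
  rot[1] = uvuv$u
  rot[2] = vuv$uu
  rot[3] = uv$uuv
  rot[4] = v$uuvu
  rot[5] = $uuvuv
Sorted (with $ < everything):
  sorted[0] = $uuvuv
  sorted[1] = uuvuv$
  sorted[2] = uv$uuv
  sorted[3] = uvuv$u
  sorted[4] = v$uuvu
  sorted[5] = vuv$uu
sorted[3] = uvuv$u

Answer: uvuv$u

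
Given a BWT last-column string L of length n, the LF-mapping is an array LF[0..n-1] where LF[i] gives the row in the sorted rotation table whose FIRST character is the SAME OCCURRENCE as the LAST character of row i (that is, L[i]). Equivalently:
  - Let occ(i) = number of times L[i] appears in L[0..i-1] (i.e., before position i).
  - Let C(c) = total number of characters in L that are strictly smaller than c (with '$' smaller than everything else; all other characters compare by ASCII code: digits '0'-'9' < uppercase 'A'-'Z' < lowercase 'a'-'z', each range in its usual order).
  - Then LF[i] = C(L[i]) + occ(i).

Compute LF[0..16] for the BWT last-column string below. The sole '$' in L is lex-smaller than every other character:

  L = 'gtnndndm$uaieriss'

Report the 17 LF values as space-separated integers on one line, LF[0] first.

Char counts: '$':1, 'a':1, 'd':2, 'e':1, 'g':1, 'i':2, 'm':1, 'n':3, 'r':1, 's':2, 't':1, 'u':1
C (first-col start): C('$')=0, C('a')=1, C('d')=2, C('e')=4, C('g')=5, C('i')=6, C('m')=8, C('n')=9, C('r')=12, C('s')=13, C('t')=15, C('u')=16
L[0]='g': occ=0, LF[0]=C('g')+0=5+0=5
L[1]='t': occ=0, LF[1]=C('t')+0=15+0=15
L[2]='n': occ=0, LF[2]=C('n')+0=9+0=9
L[3]='n': occ=1, LF[3]=C('n')+1=9+1=10
L[4]='d': occ=0, LF[4]=C('d')+0=2+0=2
L[5]='n': occ=2, LF[5]=C('n')+2=9+2=11
L[6]='d': occ=1, LF[6]=C('d')+1=2+1=3
L[7]='m': occ=0, LF[7]=C('m')+0=8+0=8
L[8]='$': occ=0, LF[8]=C('$')+0=0+0=0
L[9]='u': occ=0, LF[9]=C('u')+0=16+0=16
L[10]='a': occ=0, LF[10]=C('a')+0=1+0=1
L[11]='i': occ=0, LF[11]=C('i')+0=6+0=6
L[12]='e': occ=0, LF[12]=C('e')+0=4+0=4
L[13]='r': occ=0, LF[13]=C('r')+0=12+0=12
L[14]='i': occ=1, LF[14]=C('i')+1=6+1=7
L[15]='s': occ=0, LF[15]=C('s')+0=13+0=13
L[16]='s': occ=1, LF[16]=C('s')+1=13+1=14

Answer: 5 15 9 10 2 11 3 8 0 16 1 6 4 12 7 13 14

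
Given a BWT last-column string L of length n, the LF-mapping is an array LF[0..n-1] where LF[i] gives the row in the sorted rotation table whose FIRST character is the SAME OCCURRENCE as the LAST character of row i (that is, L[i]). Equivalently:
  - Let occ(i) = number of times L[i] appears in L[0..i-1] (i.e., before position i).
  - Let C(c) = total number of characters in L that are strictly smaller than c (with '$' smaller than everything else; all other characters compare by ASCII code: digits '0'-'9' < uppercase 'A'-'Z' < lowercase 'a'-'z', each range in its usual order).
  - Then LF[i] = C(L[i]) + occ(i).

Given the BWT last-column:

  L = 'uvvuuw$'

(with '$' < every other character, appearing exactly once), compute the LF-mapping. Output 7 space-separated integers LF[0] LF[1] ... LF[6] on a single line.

Char counts: '$':1, 'u':3, 'v':2, 'w':1
C (first-col start): C('$')=0, C('u')=1, C('v')=4, C('w')=6
L[0]='u': occ=0, LF[0]=C('u')+0=1+0=1
L[1]='v': occ=0, LF[1]=C('v')+0=4+0=4
L[2]='v': occ=1, LF[2]=C('v')+1=4+1=5
L[3]='u': occ=1, LF[3]=C('u')+1=1+1=2
L[4]='u': occ=2, LF[4]=C('u')+2=1+2=3
L[5]='w': occ=0, LF[5]=C('w')+0=6+0=6
L[6]='$': occ=0, LF[6]=C('$')+0=0+0=0

Answer: 1 4 5 2 3 6 0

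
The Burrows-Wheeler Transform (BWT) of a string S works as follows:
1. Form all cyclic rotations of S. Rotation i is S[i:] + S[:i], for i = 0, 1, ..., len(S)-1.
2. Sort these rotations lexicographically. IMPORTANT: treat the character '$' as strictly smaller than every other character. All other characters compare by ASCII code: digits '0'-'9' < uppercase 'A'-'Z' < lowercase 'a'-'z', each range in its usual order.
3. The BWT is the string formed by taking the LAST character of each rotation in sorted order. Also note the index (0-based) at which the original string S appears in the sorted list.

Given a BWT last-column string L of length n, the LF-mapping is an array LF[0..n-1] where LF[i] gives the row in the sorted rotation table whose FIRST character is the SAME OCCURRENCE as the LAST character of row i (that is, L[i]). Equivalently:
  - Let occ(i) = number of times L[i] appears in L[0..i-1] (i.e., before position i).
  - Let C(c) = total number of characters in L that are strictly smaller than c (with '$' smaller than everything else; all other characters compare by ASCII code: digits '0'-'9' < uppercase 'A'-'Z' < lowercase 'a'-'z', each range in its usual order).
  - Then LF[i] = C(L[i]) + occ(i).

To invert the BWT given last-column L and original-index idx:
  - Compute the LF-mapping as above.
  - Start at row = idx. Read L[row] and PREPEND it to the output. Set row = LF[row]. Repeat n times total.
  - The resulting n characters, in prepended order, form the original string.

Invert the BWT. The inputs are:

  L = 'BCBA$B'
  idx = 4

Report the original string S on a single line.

LF mapping: 2 5 3 1 0 4
Walk LF starting at row 4, prepending L[row]:
  step 1: row=4, L[4]='$', prepend. Next row=LF[4]=0
  step 2: row=0, L[0]='B', prepend. Next row=LF[0]=2
  step 3: row=2, L[2]='B', prepend. Next row=LF[2]=3
  step 4: row=3, L[3]='A', prepend. Next row=LF[3]=1
  step 5: row=1, L[1]='C', prepend. Next row=LF[1]=5
  step 6: row=5, L[5]='B', prepend. Next row=LF[5]=4
Reversed output: BCABB$

Answer: BCABB$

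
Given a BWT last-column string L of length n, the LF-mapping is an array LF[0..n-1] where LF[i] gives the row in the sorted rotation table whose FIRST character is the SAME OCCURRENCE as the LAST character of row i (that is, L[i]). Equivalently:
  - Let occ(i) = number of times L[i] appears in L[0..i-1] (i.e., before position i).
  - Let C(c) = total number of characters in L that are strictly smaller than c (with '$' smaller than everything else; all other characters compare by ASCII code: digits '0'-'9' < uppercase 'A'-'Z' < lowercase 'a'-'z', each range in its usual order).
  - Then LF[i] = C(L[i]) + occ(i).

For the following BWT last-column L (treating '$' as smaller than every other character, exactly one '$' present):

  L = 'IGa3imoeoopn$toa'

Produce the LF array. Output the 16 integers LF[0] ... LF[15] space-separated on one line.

Answer: 3 2 4 1 7 8 10 6 11 12 14 9 0 15 13 5

Derivation:
Char counts: '$':1, '3':1, 'G':1, 'I':1, 'a':2, 'e':1, 'i':1, 'm':1, 'n':1, 'o':4, 'p':1, 't':1
C (first-col start): C('$')=0, C('3')=1, C('G')=2, C('I')=3, C('a')=4, C('e')=6, C('i')=7, C('m')=8, C('n')=9, C('o')=10, C('p')=14, C('t')=15
L[0]='I': occ=0, LF[0]=C('I')+0=3+0=3
L[1]='G': occ=0, LF[1]=C('G')+0=2+0=2
L[2]='a': occ=0, LF[2]=C('a')+0=4+0=4
L[3]='3': occ=0, LF[3]=C('3')+0=1+0=1
L[4]='i': occ=0, LF[4]=C('i')+0=7+0=7
L[5]='m': occ=0, LF[5]=C('m')+0=8+0=8
L[6]='o': occ=0, LF[6]=C('o')+0=10+0=10
L[7]='e': occ=0, LF[7]=C('e')+0=6+0=6
L[8]='o': occ=1, LF[8]=C('o')+1=10+1=11
L[9]='o': occ=2, LF[9]=C('o')+2=10+2=12
L[10]='p': occ=0, LF[10]=C('p')+0=14+0=14
L[11]='n': occ=0, LF[11]=C('n')+0=9+0=9
L[12]='$': occ=0, LF[12]=C('$')+0=0+0=0
L[13]='t': occ=0, LF[13]=C('t')+0=15+0=15
L[14]='o': occ=3, LF[14]=C('o')+3=10+3=13
L[15]='a': occ=1, LF[15]=C('a')+1=4+1=5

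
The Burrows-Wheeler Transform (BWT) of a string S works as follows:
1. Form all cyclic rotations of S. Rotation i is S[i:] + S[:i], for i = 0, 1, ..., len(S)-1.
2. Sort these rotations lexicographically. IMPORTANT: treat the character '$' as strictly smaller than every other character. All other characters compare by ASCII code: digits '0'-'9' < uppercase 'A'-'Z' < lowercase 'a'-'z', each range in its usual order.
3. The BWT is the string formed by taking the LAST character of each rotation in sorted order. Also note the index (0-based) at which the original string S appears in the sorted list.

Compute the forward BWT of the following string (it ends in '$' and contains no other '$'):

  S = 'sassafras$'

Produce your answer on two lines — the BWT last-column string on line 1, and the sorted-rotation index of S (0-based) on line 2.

All 10 rotations (rotation i = S[i:]+S[:i]):
  rot[0] = sassafras$
  rot[1] = assafras$s
  rot[2] = ssafras$sa
  rot[3] = safras$sas
  rot[4] = afras$sass
  rot[5] = fras$sassa
  rot[6] = ras$sassaf
  rot[7] = as$sassafr
  rot[8] = s$sassafra
  rot[9] = $sassafras
Sorted (with $ < everything):
  sorted[0] = $sassafras  (last char: 's')
  sorted[1] = afras$sass  (last char: 's')
  sorted[2] = as$sassafr  (last char: 'r')
  sorted[3] = assafras$s  (last char: 's')
  sorted[4] = fras$sassa  (last char: 'a')
  sorted[5] = ras$sassaf  (last char: 'f')
  sorted[6] = s$sassafra  (last char: 'a')
  sorted[7] = safras$sas  (last char: 's')
  sorted[8] = sassafras$  (last char: '$')
  sorted[9] = ssafras$sa  (last char: 'a')
Last column: ssrsafas$a
Original string S is at sorted index 8

Answer: ssrsafas$a
8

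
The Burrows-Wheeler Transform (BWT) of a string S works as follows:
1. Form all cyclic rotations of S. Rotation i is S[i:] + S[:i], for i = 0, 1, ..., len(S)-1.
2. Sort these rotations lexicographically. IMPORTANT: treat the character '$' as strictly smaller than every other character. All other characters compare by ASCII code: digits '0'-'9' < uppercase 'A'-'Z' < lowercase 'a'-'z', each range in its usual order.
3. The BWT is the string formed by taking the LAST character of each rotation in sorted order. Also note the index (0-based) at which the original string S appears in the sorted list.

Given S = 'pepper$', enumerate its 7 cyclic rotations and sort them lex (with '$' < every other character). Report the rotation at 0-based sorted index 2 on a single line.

All 7 rotations (rotation i = S[i:]+S[:i]):
  rot[0] = pepper$
  rot[1] = epper$p
  rot[2] = pper$pe
  rot[3] = per$pep
  rot[4] = er$pepp
  rot[5] = r$peppe
  rot[6] = $pepper
Sorted (with $ < everything):
  sorted[0] = $pepper
  sorted[1] = epper$p
  sorted[2] = er$pepp
  sorted[3] = pepper$
  sorted[4] = per$pep
  sorted[5] = pper$pe
  sorted[6] = r$peppe
sorted[2] = er$pepp

Answer: er$pepp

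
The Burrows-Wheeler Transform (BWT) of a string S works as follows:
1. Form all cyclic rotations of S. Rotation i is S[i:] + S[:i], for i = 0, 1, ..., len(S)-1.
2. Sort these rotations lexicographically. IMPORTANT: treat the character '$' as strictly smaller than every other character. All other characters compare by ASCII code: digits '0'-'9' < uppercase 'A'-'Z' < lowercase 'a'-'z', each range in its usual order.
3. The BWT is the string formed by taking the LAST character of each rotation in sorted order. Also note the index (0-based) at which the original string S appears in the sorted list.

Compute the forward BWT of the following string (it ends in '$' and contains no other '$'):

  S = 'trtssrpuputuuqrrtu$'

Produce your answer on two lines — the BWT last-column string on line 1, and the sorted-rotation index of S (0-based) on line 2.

All 19 rotations (rotation i = S[i:]+S[:i]):
  rot[0] = trtssrpuputuuqrrtu$
  rot[1] = rtssrpuputuuqrrtu$t
  rot[2] = tssrpuputuuqrrtu$tr
  rot[3] = ssrpuputuuqrrtu$trt
  rot[4] = srpuputuuqrrtu$trts
  rot[5] = rpuputuuqrrtu$trtss
  rot[6] = puputuuqrrtu$trtssr
  rot[7] = uputuuqrrtu$trtssrp
  rot[8] = putuuqrrtu$trtssrpu
  rot[9] = utuuqrrtu$trtssrpup
  rot[10] = tuuqrrtu$trtssrpupu
  rot[11] = uuqrrtu$trtssrpuput
  rot[12] = uqrrtu$trtssrpuputu
  rot[13] = qrrtu$trtssrpuputuu
  rot[14] = rrtu$trtssrpuputuuq
  rot[15] = rtu$trtssrpuputuuqr
  rot[16] = tu$trtssrpuputuuqrr
  rot[17] = u$trtssrpuputuuqrrt
  rot[18] = $trtssrpuputuuqrrtu
Sorted (with $ < everything):
  sorted[0] = $trtssrpuputuuqrrtu  (last char: 'u')
  sorted[1] = puputuuqrrtu$trtssr  (last char: 'r')
  sorted[2] = putuuqrrtu$trtssrpu  (last char: 'u')
  sorted[3] = qrrtu$trtssrpuputuu  (last char: 'u')
  sorted[4] = rpuputuuqrrtu$trtss  (last char: 's')
  sorted[5] = rrtu$trtssrpuputuuq  (last char: 'q')
  sorted[6] = rtssrpuputuuqrrtu$t  (last char: 't')
  sorted[7] = rtu$trtssrpuputuuqr  (last char: 'r')
  sorted[8] = srpuputuuqrrtu$trts  (last char: 's')
  sorted[9] = ssrpuputuuqrrtu$trt  (last char: 't')
  sorted[10] = trtssrpuputuuqrrtu$  (last char: '$')
  sorted[11] = tssrpuputuuqrrtu$tr  (last char: 'r')
  sorted[12] = tu$trtssrpuputuuqrr  (last char: 'r')
  sorted[13] = tuuqrrtu$trtssrpupu  (last char: 'u')
  sorted[14] = u$trtssrpuputuuqrrt  (last char: 't')
  sorted[15] = uputuuqrrtu$trtssrp  (last char: 'p')
  sorted[16] = uqrrtu$trtssrpuputu  (last char: 'u')
  sorted[17] = utuuqrrtu$trtssrpup  (last char: 'p')
  sorted[18] = uuqrrtu$trtssrpuput  (last char: 't')
Last column: uruusqtrst$rrutpupt
Original string S is at sorted index 10

Answer: uruusqtrst$rrutpupt
10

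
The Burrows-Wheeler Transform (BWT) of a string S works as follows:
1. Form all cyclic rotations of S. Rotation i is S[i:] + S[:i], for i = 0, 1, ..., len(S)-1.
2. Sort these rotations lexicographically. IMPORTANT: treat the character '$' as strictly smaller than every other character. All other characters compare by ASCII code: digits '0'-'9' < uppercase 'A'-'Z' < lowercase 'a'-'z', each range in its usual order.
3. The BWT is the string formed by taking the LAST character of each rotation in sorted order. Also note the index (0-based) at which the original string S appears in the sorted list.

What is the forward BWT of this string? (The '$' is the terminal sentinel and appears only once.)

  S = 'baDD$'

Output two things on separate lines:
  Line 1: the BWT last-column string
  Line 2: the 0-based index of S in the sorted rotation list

Answer: DDab$
4

Derivation:
All 5 rotations (rotation i = S[i:]+S[:i]):
  rot[0] = baDD$
  rot[1] = aDD$b
  rot[2] = DD$ba
  rot[3] = D$baD
  rot[4] = $baDD
Sorted (with $ < everything):
  sorted[0] = $baDD  (last char: 'D')
  sorted[1] = D$baD  (last char: 'D')
  sorted[2] = DD$ba  (last char: 'a')
  sorted[3] = aDD$b  (last char: 'b')
  sorted[4] = baDD$  (last char: '$')
Last column: DDab$
Original string S is at sorted index 4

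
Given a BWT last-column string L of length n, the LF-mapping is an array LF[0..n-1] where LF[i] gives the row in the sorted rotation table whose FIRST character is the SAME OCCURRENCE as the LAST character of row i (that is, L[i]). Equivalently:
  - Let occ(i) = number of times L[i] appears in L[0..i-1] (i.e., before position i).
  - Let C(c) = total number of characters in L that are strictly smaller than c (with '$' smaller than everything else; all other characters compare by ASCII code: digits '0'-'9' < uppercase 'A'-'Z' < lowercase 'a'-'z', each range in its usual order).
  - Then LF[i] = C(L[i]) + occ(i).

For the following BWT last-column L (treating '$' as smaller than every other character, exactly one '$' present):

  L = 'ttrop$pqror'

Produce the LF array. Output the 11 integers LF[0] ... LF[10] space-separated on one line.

Answer: 9 10 6 1 3 0 4 5 7 2 8

Derivation:
Char counts: '$':1, 'o':2, 'p':2, 'q':1, 'r':3, 't':2
C (first-col start): C('$')=0, C('o')=1, C('p')=3, C('q')=5, C('r')=6, C('t')=9
L[0]='t': occ=0, LF[0]=C('t')+0=9+0=9
L[1]='t': occ=1, LF[1]=C('t')+1=9+1=10
L[2]='r': occ=0, LF[2]=C('r')+0=6+0=6
L[3]='o': occ=0, LF[3]=C('o')+0=1+0=1
L[4]='p': occ=0, LF[4]=C('p')+0=3+0=3
L[5]='$': occ=0, LF[5]=C('$')+0=0+0=0
L[6]='p': occ=1, LF[6]=C('p')+1=3+1=4
L[7]='q': occ=0, LF[7]=C('q')+0=5+0=5
L[8]='r': occ=1, LF[8]=C('r')+1=6+1=7
L[9]='o': occ=1, LF[9]=C('o')+1=1+1=2
L[10]='r': occ=2, LF[10]=C('r')+2=6+2=8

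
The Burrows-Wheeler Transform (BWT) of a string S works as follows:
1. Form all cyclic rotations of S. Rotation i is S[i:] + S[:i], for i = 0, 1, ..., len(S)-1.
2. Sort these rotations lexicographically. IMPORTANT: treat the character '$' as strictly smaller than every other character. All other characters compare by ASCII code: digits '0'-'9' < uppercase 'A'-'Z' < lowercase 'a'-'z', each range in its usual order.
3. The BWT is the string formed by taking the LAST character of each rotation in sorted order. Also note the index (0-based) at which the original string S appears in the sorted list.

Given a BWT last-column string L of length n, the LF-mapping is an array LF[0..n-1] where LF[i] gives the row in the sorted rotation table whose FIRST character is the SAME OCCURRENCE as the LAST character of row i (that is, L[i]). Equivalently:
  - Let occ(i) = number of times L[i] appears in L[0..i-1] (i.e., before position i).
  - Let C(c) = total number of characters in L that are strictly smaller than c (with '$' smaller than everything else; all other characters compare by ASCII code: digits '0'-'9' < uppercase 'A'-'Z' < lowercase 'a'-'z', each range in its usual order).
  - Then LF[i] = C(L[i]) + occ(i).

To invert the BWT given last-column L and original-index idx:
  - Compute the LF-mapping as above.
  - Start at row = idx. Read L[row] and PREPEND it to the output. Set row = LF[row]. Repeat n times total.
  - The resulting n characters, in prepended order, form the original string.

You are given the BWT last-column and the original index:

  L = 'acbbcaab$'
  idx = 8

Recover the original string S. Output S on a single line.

LF mapping: 1 7 4 5 8 2 3 6 0
Walk LF starting at row 8, prepending L[row]:
  step 1: row=8, L[8]='$', prepend. Next row=LF[8]=0
  step 2: row=0, L[0]='a', prepend. Next row=LF[0]=1
  step 3: row=1, L[1]='c', prepend. Next row=LF[1]=7
  step 4: row=7, L[7]='b', prepend. Next row=LF[7]=6
  step 5: row=6, L[6]='a', prepend. Next row=LF[6]=3
  step 6: row=3, L[3]='b', prepend. Next row=LF[3]=5
  step 7: row=5, L[5]='a', prepend. Next row=LF[5]=2
  step 8: row=2, L[2]='b', prepend. Next row=LF[2]=4
  step 9: row=4, L[4]='c', prepend. Next row=LF[4]=8
Reversed output: cbababca$

Answer: cbababca$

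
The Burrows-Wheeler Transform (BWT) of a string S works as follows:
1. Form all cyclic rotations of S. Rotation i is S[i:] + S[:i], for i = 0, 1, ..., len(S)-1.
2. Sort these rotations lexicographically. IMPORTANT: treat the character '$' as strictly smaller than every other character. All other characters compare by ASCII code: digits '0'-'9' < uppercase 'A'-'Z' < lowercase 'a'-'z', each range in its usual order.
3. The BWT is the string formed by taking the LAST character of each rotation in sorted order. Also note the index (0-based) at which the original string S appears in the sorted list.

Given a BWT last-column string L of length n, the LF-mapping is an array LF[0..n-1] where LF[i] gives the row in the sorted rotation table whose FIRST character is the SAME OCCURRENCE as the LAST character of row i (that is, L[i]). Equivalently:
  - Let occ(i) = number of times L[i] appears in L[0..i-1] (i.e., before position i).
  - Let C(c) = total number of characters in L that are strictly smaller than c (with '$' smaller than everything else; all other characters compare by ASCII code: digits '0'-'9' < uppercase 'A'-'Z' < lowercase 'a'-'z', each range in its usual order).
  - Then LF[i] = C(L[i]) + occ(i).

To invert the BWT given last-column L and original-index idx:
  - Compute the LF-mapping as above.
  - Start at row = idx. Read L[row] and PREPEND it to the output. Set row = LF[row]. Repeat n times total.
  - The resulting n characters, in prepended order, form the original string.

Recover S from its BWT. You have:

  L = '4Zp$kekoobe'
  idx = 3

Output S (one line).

LF mapping: 1 2 10 0 6 4 7 8 9 3 5
Walk LF starting at row 3, prepending L[row]:
  step 1: row=3, L[3]='$', prepend. Next row=LF[3]=0
  step 2: row=0, L[0]='4', prepend. Next row=LF[0]=1
  step 3: row=1, L[1]='Z', prepend. Next row=LF[1]=2
  step 4: row=2, L[2]='p', prepend. Next row=LF[2]=10
  step 5: row=10, L[10]='e', prepend. Next row=LF[10]=5
  step 6: row=5, L[5]='e', prepend. Next row=LF[5]=4
  step 7: row=4, L[4]='k', prepend. Next row=LF[4]=6
  step 8: row=6, L[6]='k', prepend. Next row=LF[6]=7
  step 9: row=7, L[7]='o', prepend. Next row=LF[7]=8
  step 10: row=8, L[8]='o', prepend. Next row=LF[8]=9
  step 11: row=9, L[9]='b', prepend. Next row=LF[9]=3
Reversed output: bookkeepZ4$

Answer: bookkeepZ4$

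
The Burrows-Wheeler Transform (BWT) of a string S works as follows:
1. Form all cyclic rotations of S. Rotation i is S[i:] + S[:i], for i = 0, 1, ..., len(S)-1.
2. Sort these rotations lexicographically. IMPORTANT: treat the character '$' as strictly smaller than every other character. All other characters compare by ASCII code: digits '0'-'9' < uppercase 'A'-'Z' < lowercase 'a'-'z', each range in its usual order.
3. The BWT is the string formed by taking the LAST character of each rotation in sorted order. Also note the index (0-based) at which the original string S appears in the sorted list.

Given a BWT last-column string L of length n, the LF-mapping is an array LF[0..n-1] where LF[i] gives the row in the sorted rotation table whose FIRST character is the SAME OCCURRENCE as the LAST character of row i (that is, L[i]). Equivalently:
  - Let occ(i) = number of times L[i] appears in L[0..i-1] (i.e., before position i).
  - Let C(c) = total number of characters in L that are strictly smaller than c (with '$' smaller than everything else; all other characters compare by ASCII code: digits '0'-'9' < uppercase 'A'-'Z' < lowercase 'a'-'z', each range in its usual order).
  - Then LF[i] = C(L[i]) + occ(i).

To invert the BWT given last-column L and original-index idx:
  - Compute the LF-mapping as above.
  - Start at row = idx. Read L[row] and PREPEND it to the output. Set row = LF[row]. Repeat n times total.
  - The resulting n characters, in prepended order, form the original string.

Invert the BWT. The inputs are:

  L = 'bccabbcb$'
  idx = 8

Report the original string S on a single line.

Answer: ccabbbcb$

Derivation:
LF mapping: 2 6 7 1 3 4 8 5 0
Walk LF starting at row 8, prepending L[row]:
  step 1: row=8, L[8]='$', prepend. Next row=LF[8]=0
  step 2: row=0, L[0]='b', prepend. Next row=LF[0]=2
  step 3: row=2, L[2]='c', prepend. Next row=LF[2]=7
  step 4: row=7, L[7]='b', prepend. Next row=LF[7]=5
  step 5: row=5, L[5]='b', prepend. Next row=LF[5]=4
  step 6: row=4, L[4]='b', prepend. Next row=LF[4]=3
  step 7: row=3, L[3]='a', prepend. Next row=LF[3]=1
  step 8: row=1, L[1]='c', prepend. Next row=LF[1]=6
  step 9: row=6, L[6]='c', prepend. Next row=LF[6]=8
Reversed output: ccabbbcb$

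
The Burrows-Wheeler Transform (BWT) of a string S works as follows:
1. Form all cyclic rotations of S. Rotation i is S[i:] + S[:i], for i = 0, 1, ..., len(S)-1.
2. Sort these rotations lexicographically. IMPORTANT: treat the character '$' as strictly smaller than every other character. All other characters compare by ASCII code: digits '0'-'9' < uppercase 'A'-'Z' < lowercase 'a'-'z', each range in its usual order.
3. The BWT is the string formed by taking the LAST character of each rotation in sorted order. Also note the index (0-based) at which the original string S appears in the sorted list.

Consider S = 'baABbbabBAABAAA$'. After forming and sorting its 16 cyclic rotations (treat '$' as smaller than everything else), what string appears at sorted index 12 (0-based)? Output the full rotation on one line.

All 16 rotations (rotation i = S[i:]+S[:i]):
  rot[0] = baABbbabBAABAAA$
  rot[1] = aABbbabBAABAAA$b
  rot[2] = ABbbabBAABAAA$ba
  rot[3] = BbbabBAABAAA$baA
  rot[4] = bbabBAABAAA$baAB
  rot[5] = babBAABAAA$baABb
  rot[6] = abBAABAAA$baABbb
  rot[7] = bBAABAAA$baABbba
  rot[8] = BAABAAA$baABbbab
  rot[9] = AABAAA$baABbbabB
  rot[10] = ABAAA$baABbbabBA
  rot[11] = BAAA$baABbbabBAA
  rot[12] = AAA$baABbbabBAAB
  rot[13] = AA$baABbbabBAABA
  rot[14] = A$baABbbabBAABAA
  rot[15] = $baABbbabBAABAAA
Sorted (with $ < everything):
  sorted[0] = $baABbbabBAABAAA
  sorted[1] = A$baABbbabBAABAA
  sorted[2] = AA$baABbbabBAABA
  sorted[3] = AAA$baABbbabBAAB
  sorted[4] = AABAAA$baABbbabB
  sorted[5] = ABAAA$baABbbabBA
  sorted[6] = ABbbabBAABAAA$ba
  sorted[7] = BAAA$baABbbabBAA
  sorted[8] = BAABAAA$baABbbab
  sorted[9] = BbbabBAABAAA$baA
  sorted[10] = aABbbabBAABAAA$b
  sorted[11] = abBAABAAA$baABbb
  sorted[12] = bBAABAAA$baABbba
  sorted[13] = baABbbabBAABAAA$
  sorted[14] = babBAABAAA$baABb
  sorted[15] = bbabBAABAAA$baAB
sorted[12] = bBAABAAA$baABbba

Answer: bBAABAAA$baABbba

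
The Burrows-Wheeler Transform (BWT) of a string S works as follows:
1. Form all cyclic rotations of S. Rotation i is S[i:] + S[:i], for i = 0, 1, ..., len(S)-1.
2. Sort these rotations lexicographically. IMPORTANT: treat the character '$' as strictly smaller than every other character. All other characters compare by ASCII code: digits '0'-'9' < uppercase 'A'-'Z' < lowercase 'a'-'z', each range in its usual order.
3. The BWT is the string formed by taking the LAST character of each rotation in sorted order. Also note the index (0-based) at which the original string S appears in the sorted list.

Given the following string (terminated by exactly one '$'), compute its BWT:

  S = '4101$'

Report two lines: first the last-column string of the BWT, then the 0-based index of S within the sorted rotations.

Answer: 1104$
4

Derivation:
All 5 rotations (rotation i = S[i:]+S[:i]):
  rot[0] = 4101$
  rot[1] = 101$4
  rot[2] = 01$41
  rot[3] = 1$410
  rot[4] = $4101
Sorted (with $ < everything):
  sorted[0] = $4101  (last char: '1')
  sorted[1] = 01$41  (last char: '1')
  sorted[2] = 1$410  (last char: '0')
  sorted[3] = 101$4  (last char: '4')
  sorted[4] = 4101$  (last char: '$')
Last column: 1104$
Original string S is at sorted index 4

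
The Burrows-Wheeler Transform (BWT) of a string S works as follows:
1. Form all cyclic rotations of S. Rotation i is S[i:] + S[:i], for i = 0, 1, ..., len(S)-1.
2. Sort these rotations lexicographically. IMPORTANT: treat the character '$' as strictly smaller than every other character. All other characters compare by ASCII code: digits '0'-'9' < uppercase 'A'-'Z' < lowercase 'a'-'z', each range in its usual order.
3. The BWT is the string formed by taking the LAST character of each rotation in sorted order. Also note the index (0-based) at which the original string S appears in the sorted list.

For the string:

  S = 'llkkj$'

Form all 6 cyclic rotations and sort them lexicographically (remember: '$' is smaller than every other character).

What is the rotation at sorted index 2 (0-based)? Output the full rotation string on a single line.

Answer: kj$llk

Derivation:
All 6 rotations (rotation i = S[i:]+S[:i]):
  rot[0] = llkkj$
  rot[1] = lkkj$l
  rot[2] = kkj$ll
  rot[3] = kj$llk
  rot[4] = j$llkk
  rot[5] = $llkkj
Sorted (with $ < everything):
  sorted[0] = $llkkj
  sorted[1] = j$llkk
  sorted[2] = kj$llk
  sorted[3] = kkj$ll
  sorted[4] = lkkj$l
  sorted[5] = llkkj$
sorted[2] = kj$llk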